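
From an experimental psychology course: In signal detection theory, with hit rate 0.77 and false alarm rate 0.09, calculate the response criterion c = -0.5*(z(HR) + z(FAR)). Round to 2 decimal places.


c = -0.5 * (z(HR) + z(FAR))
z(0.77) = 0.7388
z(0.09) = -1.3408
c = -0.5 * (0.7388 + -1.3408)
= -0.5 * -0.602
= 0.30


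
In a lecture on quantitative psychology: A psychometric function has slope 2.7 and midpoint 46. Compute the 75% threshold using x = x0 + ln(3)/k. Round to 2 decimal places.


At P = 0.75: 0.75 = 1/(1 + e^(-k*(x-x0)))
Solving: e^(-k*(x-x0)) = 1/3
x = x0 + ln(3)/k
ln(3) = 1.0986
x = 46 + 1.0986/2.7
= 46 + 0.4069
= 46.41


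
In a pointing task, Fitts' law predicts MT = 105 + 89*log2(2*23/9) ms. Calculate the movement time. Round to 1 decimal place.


MT = 105 + 89 * log2(2*23/9)
2D/W = 5.111111
log2(5.111111) = 2.3536
MT = 105 + 89 * 2.3536
= 314.5 ms


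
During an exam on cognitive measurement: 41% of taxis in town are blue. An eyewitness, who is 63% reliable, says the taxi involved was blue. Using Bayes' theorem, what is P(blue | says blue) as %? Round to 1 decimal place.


P(blue | says blue) = P(says blue | blue)*P(blue) / [P(says blue | blue)*P(blue) + P(says blue | not blue)*P(not blue)]
Numerator = 0.63 * 0.41 = 0.2583
False identification = 0.37 * 0.59 = 0.2183
P = 0.2583 / (0.2583 + 0.2183)
= 0.2583 / 0.4766
As percentage = 54.2


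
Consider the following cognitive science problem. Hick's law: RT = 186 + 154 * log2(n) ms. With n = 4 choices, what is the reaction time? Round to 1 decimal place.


RT = 186 + 154 * log2(4)
log2(4) = 2.0
RT = 186 + 154 * 2.0
= 186 + 308.0
= 494.0 ms


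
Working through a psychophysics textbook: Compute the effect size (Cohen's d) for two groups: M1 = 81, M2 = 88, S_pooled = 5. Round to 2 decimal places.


Cohen's d = (M1 - M2) / S_pooled
= (81 - 88) / 5
= -7 / 5
= -1.40


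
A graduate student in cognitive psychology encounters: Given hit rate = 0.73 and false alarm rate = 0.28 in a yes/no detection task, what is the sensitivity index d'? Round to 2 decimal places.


d' = z(HR) - z(FAR)
z(0.73) = 0.6128
z(0.28) = -0.5828
d' = 0.6128 - -0.5828
= 1.20


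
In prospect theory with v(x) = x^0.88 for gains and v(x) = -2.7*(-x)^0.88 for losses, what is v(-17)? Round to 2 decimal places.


Since x = -17 < 0, use v(x) = -lambda*(-x)^alpha
(-x) = 17
17^0.88 = 12.1003
v(-17) = -2.7 * 12.1003
= -32.67


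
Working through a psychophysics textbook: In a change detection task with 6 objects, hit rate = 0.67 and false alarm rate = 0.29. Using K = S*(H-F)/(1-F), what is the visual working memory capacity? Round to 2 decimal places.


K = S * (H - F) / (1 - F)
H - F = 0.38
1 - F = 0.71
K = 6 * 0.38 / 0.71
= 3.21


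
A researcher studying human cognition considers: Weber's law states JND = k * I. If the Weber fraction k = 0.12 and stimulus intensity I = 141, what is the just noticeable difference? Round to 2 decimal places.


JND = k * I
JND = 0.12 * 141
= 16.92


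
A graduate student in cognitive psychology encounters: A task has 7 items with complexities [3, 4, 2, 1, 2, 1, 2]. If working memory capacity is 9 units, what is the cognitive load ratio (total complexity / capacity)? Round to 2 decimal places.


Total complexity = 3 + 4 + 2 + 1 + 2 + 1 + 2 = 15
Load = total / capacity = 15 / 9
= 1.67


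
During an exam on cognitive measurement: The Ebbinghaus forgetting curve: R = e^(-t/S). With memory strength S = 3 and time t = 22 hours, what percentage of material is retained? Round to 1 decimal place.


R = e^(-t/S)
-t/S = -22/3 = -7.333333
R = e^(-7.333333) = 0.000653
Percentage = 0.000653 * 100
= 0.1


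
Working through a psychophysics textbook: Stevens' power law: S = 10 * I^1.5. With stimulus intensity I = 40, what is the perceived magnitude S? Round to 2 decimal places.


S = 10 * 40^1.5
40^1.5 = 252.9822
S = 10 * 252.9822
= 2529.82


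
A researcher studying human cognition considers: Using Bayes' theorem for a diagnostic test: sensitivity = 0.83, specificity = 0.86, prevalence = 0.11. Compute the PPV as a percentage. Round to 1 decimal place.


PPV = (sens * prev) / (sens * prev + (1-spec) * (1-prev))
Numerator = 0.83 * 0.11 = 0.0913
P(positive and no disease) = (1 - spec) * (1 - prev) = (1 - 0.86) * (1 - 0.11) = 0.1246
Denominator = 0.0913 + 0.1246 = 0.2159
PPV = 0.0913 / 0.2159 = 0.422881
As percentage = 42.3


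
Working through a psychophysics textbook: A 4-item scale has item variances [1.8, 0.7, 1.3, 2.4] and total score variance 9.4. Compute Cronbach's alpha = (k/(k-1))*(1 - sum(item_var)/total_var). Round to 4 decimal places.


alpha = (k/(k-1)) * (1 - sum(s_i^2)/s_total^2)
sum(item variances) = 6.2
k/(k-1) = 4/3 = 1.333333
1 - 6.2/9.4 = 1 - 0.659574 = 0.340426
alpha = 1.333333 * 0.340426
= 0.4539


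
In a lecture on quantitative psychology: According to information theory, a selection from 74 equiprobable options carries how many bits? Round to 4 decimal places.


H = log2(n)
H = log2(74)
= 6.2095


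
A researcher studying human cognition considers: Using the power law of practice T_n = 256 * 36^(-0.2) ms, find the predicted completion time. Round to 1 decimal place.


T_n = 256 * 36^(-0.2)
36^(-0.2) = 0.488359
T_n = 256 * 0.488359
= 125.0 ms


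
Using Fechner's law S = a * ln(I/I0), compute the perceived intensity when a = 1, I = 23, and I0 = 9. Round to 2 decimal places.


S = 1 * ln(23/9)
I/I0 = 2.555556
ln(2.555556) = 0.9383
S = 1 * 0.9383
= 0.94


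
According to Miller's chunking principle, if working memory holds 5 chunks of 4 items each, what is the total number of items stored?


Total items = chunks * items_per_chunk
= 5 * 4
= 20


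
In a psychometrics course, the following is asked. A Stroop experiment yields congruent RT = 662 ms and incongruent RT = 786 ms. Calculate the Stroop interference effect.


Stroop effect = RT(incongruent) - RT(congruent)
= 786 - 662
= 124 ms


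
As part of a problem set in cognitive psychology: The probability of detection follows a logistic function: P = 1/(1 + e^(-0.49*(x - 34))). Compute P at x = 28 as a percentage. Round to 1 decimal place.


P(x) = 1/(1 + e^(-0.49*(28 - 34)))
Exponent = -0.49 * -6 = 2.94
e^(2.94) = 18.915846
P = 1/(1 + 18.915846) = 0.050211
Percentage = 5.0


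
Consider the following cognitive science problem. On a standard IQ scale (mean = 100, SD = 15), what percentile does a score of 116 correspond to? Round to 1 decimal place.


z = (IQ - mean) / SD
z = (116 - 100) / 15 = 1.0667
Percentile = Phi(1.0667) * 100
Phi(1.0667) = 0.856946
= 85.7


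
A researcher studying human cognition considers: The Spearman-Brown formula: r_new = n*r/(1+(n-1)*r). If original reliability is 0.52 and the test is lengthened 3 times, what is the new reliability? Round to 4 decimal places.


r_new = n*r / (1 + (n-1)*r)
Numerator = 3 * 0.52 = 1.56
Denominator = 1 + 2 * 0.52 = 2.04
r_new = 1.56 / 2.04
= 0.7647


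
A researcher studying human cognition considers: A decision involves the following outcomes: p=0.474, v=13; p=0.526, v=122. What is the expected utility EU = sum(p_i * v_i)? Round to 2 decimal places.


EU = sum(p_i * v_i)
0.474 * 13 = 6.162
0.526 * 122 = 64.172
EU = 6.162 + 64.172
= 70.33


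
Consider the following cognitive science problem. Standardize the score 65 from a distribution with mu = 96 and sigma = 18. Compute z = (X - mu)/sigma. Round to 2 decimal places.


z = (X - mu) / sigma
= (65 - 96) / 18
= -31 / 18
= -1.72


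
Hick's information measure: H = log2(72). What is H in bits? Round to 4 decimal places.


H = log2(n)
H = log2(72)
= 6.1699


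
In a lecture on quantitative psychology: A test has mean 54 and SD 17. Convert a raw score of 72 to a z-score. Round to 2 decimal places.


z = (X - mu) / sigma
= (72 - 54) / 17
= 18 / 17
= 1.06


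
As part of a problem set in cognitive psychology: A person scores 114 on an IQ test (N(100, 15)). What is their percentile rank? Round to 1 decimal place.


z = (IQ - mean) / SD
z = (114 - 100) / 15 = 0.9333
Percentile = Phi(0.9333) * 100
Phi(0.9333) = 0.824667
= 82.5


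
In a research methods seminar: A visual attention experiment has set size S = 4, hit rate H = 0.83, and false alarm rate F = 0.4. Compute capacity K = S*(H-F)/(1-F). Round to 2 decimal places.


K = S * (H - F) / (1 - F)
H - F = 0.43
1 - F = 0.6
K = 4 * 0.43 / 0.6
= 2.87


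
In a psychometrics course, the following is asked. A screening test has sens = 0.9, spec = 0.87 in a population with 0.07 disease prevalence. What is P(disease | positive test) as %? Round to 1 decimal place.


PPV = (sens * prev) / (sens * prev + (1-spec) * (1-prev))
Numerator = 0.9 * 0.07 = 0.063
P(positive and no disease) = (1 - spec) * (1 - prev) = (1 - 0.87) * (1 - 0.07) = 0.1209
Denominator = 0.063 + 0.1209 = 0.1839
PPV = 0.063 / 0.1839 = 0.342577
As percentage = 34.3


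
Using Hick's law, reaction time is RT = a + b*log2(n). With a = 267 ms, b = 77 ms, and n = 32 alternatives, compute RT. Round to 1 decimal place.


RT = 267 + 77 * log2(32)
log2(32) = 5.0
RT = 267 + 77 * 5.0
= 267 + 385.0
= 652.0 ms


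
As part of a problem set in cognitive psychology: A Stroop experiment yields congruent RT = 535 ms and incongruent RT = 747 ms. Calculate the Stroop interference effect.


Stroop effect = RT(incongruent) - RT(congruent)
= 747 - 535
= 212 ms


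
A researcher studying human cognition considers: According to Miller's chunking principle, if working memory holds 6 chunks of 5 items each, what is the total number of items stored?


Total items = chunks * items_per_chunk
= 6 * 5
= 30


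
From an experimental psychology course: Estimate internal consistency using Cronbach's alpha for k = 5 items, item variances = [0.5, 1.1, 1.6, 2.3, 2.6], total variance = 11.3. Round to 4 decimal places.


alpha = (k/(k-1)) * (1 - sum(s_i^2)/s_total^2)
sum(item variances) = 8.1
k/(k-1) = 5/4 = 1.25
1 - 8.1/11.3 = 1 - 0.716814 = 0.283186
alpha = 1.25 * 0.283186
= 0.3540


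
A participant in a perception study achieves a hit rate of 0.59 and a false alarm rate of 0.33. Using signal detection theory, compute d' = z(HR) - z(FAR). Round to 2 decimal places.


d' = z(HR) - z(FAR)
z(0.59) = 0.2275
z(0.33) = -0.4399
d' = 0.2275 - -0.4399
= 0.67


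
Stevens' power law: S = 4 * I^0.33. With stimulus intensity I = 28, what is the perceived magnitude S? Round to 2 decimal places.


S = 4 * 28^0.33
28^0.33 = 3.003
S = 4 * 3.003
= 12.01


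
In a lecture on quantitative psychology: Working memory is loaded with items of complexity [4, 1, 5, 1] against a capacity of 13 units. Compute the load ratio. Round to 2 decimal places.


Total complexity = 4 + 1 + 5 + 1 = 11
Load = total / capacity = 11 / 13
= 0.85


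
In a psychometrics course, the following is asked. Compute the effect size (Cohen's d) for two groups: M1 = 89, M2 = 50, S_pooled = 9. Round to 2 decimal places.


Cohen's d = (M1 - M2) / S_pooled
= (89 - 50) / 9
= 39 / 9
= 4.33


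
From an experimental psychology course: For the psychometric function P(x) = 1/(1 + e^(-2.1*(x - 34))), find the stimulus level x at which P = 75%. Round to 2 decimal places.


At P = 0.75: 0.75 = 1/(1 + e^(-k*(x-x0)))
Solving: e^(-k*(x-x0)) = 1/3
x = x0 + ln(3)/k
ln(3) = 1.0986
x = 34 + 1.0986/2.1
= 34 + 0.5231
= 34.52


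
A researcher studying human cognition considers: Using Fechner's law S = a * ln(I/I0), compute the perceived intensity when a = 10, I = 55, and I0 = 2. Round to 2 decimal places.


S = 10 * ln(55/2)
I/I0 = 27.5
ln(27.5) = 3.3142
S = 10 * 3.3142
= 33.14


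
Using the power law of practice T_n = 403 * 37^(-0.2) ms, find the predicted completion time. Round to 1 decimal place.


T_n = 403 * 37^(-0.2)
37^(-0.2) = 0.485691
T_n = 403 * 0.485691
= 195.7 ms


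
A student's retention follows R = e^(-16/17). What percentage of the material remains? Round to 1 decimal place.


R = e^(-t/S)
-t/S = -16/17 = -0.941176
R = e^(-0.941176) = 0.390169
Percentage = 0.390169 * 100
= 39.0


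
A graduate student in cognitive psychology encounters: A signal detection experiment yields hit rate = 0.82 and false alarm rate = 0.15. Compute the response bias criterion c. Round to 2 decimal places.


c = -0.5 * (z(HR) + z(FAR))
z(0.82) = 0.9154
z(0.15) = -1.0364
c = -0.5 * (0.9154 + -1.0364)
= -0.5 * -0.121
= 0.06


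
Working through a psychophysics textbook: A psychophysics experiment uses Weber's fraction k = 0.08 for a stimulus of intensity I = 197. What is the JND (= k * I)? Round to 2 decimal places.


JND = k * I
JND = 0.08 * 197
= 15.76


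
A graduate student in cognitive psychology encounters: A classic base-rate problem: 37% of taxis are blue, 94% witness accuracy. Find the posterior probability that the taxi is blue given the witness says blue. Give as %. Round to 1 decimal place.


P(blue | says blue) = P(says blue | blue)*P(blue) / [P(says blue | blue)*P(blue) + P(says blue | not blue)*P(not blue)]
Numerator = 0.94 * 0.37 = 0.3478
False identification = 0.06 * 0.63 = 0.0378
P = 0.3478 / (0.3478 + 0.0378)
= 0.3478 / 0.3856
As percentage = 90.2


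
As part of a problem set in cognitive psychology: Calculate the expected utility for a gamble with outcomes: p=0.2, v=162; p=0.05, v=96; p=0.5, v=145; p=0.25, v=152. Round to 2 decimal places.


EU = sum(p_i * v_i)
0.2 * 162 = 32.4
0.05 * 96 = 4.8
0.5 * 145 = 72.5
0.25 * 152 = 38.0
EU = 32.4 + 4.8 + 72.5 + 38.0
= 147.70


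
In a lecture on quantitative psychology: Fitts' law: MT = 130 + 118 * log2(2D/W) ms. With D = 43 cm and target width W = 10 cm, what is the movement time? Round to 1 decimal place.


MT = 130 + 118 * log2(2*43/10)
2D/W = 8.6
log2(8.6) = 3.1043
MT = 130 + 118 * 3.1043
= 496.3 ms


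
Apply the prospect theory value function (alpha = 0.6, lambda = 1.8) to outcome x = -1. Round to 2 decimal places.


Since x = -1 < 0, use v(x) = -lambda*(-x)^alpha
(-x) = 1
1^0.6 = 1.0
v(-1) = -1.8 * 1.0
= -1.80


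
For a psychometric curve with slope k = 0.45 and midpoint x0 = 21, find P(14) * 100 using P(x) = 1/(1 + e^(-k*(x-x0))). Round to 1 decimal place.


P(x) = 1/(1 + e^(-0.45*(14 - 21)))
Exponent = -0.45 * -7 = 3.15
e^(3.15) = 23.336065
P = 1/(1 + 23.336065) = 0.041091
Percentage = 4.1


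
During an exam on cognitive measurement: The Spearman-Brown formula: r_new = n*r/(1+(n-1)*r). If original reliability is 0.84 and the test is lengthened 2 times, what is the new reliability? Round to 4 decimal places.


r_new = n*r / (1 + (n-1)*r)
Numerator = 2 * 0.84 = 1.68
Denominator = 1 + 1 * 0.84 = 1.84
r_new = 1.68 / 1.84
= 0.9130


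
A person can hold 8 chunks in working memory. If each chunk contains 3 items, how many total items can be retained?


Total items = chunks * items_per_chunk
= 8 * 3
= 24


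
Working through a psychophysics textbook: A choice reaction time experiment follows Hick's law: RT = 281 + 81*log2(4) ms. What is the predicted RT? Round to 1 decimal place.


RT = 281 + 81 * log2(4)
log2(4) = 2.0
RT = 281 + 81 * 2.0
= 281 + 162.0
= 443.0 ms


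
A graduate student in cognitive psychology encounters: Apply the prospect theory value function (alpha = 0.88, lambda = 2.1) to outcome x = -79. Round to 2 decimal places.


Since x = -79 < 0, use v(x) = -lambda*(-x)^alpha
(-x) = 79
79^0.88 = 46.764
v(-79) = -2.1 * 46.764
= -98.20


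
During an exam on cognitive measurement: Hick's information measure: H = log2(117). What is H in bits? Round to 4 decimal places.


H = log2(n)
H = log2(117)
= 6.8704


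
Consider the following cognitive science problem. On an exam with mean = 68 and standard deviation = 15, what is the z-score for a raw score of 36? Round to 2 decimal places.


z = (X - mu) / sigma
= (36 - 68) / 15
= -32 / 15
= -2.13


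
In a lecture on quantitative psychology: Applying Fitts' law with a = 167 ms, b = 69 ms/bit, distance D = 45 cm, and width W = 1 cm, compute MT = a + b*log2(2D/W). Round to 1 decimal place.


MT = 167 + 69 * log2(2*45/1)
2D/W = 90.0
log2(90.0) = 6.4919
MT = 167 + 69 * 6.4919
= 614.9 ms


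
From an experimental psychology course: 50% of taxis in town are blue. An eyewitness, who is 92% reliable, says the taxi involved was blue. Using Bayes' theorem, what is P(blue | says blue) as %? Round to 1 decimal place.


P(blue | says blue) = P(says blue | blue)*P(blue) / [P(says blue | blue)*P(blue) + P(says blue | not blue)*P(not blue)]
Numerator = 0.92 * 0.5 = 0.46
False identification = 0.08 * 0.5 = 0.04
P = 0.46 / (0.46 + 0.04)
= 0.46 / 0.5
As percentage = 92.0


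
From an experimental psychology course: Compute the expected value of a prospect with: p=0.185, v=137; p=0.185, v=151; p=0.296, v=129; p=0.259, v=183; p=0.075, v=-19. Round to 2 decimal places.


EU = sum(p_i * v_i)
0.185 * 137 = 25.345
0.185 * 151 = 27.935
0.296 * 129 = 38.184
0.259 * 183 = 47.397
0.075 * -19 = -1.425
EU = 25.345 + 27.935 + 38.184 + 47.397 + -1.425
= 137.44


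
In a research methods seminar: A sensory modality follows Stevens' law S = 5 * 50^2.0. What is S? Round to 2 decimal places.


S = 5 * 50^2.0
50^2.0 = 2500.0
S = 5 * 2500.0
= 12500.00


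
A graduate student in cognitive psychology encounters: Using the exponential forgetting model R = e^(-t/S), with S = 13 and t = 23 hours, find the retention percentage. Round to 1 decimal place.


R = e^(-t/S)
-t/S = -23/13 = -1.769231
R = e^(-1.769231) = 0.170464
Percentage = 0.170464 * 100
= 17.0


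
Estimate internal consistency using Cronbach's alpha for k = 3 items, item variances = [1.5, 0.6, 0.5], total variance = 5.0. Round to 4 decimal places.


alpha = (k/(k-1)) * (1 - sum(s_i^2)/s_total^2)
sum(item variances) = 2.6
k/(k-1) = 3/2 = 1.5
1 - 2.6/5.0 = 1 - 0.52 = 0.48
alpha = 1.5 * 0.48
= 0.7200


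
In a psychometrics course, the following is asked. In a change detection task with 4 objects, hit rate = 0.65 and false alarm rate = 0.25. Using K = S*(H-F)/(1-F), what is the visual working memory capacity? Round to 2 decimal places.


K = S * (H - F) / (1 - F)
H - F = 0.4
1 - F = 0.75
K = 4 * 0.4 / 0.75
= 2.13


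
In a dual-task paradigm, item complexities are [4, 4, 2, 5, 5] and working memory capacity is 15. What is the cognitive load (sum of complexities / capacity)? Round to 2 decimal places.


Total complexity = 4 + 4 + 2 + 5 + 5 = 20
Load = total / capacity = 20 / 15
= 1.33


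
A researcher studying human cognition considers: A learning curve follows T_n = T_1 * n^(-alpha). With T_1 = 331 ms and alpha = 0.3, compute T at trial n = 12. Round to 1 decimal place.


T_n = 331 * 12^(-0.3)
12^(-0.3) = 0.47451
T_n = 331 * 0.47451
= 157.1 ms


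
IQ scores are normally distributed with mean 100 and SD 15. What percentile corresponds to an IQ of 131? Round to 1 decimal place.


z = (IQ - mean) / SD
z = (131 - 100) / 15 = 2.0667
Percentile = Phi(2.0667) * 100
Phi(2.0667) = 0.980619
= 98.1


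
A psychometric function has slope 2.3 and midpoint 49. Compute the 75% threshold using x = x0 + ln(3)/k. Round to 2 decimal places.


At P = 0.75: 0.75 = 1/(1 + e^(-k*(x-x0)))
Solving: e^(-k*(x-x0)) = 1/3
x = x0 + ln(3)/k
ln(3) = 1.0986
x = 49 + 1.0986/2.3
= 49 + 0.4777
= 49.48


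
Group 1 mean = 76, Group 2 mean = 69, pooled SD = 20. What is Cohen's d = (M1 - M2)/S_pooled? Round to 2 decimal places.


Cohen's d = (M1 - M2) / S_pooled
= (76 - 69) / 20
= 7 / 20
= 0.35


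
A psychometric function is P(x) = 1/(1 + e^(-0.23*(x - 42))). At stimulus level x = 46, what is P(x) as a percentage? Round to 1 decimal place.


P(x) = 1/(1 + e^(-0.23*(46 - 42)))
Exponent = -0.23 * 4 = -0.92
e^(-0.92) = 0.398519
P = 1/(1 + 0.398519) = 0.715042
Percentage = 71.5


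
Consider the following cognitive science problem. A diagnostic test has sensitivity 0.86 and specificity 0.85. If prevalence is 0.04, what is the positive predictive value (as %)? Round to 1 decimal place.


PPV = (sens * prev) / (sens * prev + (1-spec) * (1-prev))
Numerator = 0.86 * 0.04 = 0.0344
P(positive and no disease) = (1 - spec) * (1 - prev) = (1 - 0.85) * (1 - 0.04) = 0.144
Denominator = 0.0344 + 0.144 = 0.1784
PPV = 0.0344 / 0.1784 = 0.192825
As percentage = 19.3


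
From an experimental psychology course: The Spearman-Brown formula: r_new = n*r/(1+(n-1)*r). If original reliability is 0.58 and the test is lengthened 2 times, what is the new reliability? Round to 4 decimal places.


r_new = n*r / (1 + (n-1)*r)
Numerator = 2 * 0.58 = 1.16
Denominator = 1 + 1 * 0.58 = 1.58
r_new = 1.16 / 1.58
= 0.7342


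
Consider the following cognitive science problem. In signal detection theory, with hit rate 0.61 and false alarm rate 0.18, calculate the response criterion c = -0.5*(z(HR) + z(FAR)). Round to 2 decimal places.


c = -0.5 * (z(HR) + z(FAR))
z(0.61) = 0.2793
z(0.18) = -0.9154
c = -0.5 * (0.2793 + -0.9154)
= -0.5 * -0.6361
= 0.32


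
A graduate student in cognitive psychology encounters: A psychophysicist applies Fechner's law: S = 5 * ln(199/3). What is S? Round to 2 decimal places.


S = 5 * ln(199/3)
I/I0 = 66.333333
ln(66.333333) = 4.1947
S = 5 * 4.1947
= 20.97


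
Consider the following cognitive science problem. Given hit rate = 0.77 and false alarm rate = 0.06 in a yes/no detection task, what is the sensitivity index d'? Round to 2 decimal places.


d' = z(HR) - z(FAR)
z(0.77) = 0.7388
z(0.06) = -1.5548
d' = 0.7388 - -1.5548
= 2.29


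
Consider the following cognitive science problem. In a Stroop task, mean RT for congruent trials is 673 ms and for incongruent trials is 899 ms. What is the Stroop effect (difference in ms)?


Stroop effect = RT(incongruent) - RT(congruent)
= 899 - 673
= 226 ms


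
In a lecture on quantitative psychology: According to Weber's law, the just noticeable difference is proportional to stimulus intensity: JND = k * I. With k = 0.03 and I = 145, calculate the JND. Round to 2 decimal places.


JND = k * I
JND = 0.03 * 145
= 4.35


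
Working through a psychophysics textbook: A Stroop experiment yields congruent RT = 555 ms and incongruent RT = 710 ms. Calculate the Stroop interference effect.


Stroop effect = RT(incongruent) - RT(congruent)
= 710 - 555
= 155 ms


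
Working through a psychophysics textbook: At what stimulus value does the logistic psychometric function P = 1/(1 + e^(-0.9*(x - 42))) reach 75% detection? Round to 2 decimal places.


At P = 0.75: 0.75 = 1/(1 + e^(-k*(x-x0)))
Solving: e^(-k*(x-x0)) = 1/3
x = x0 + ln(3)/k
ln(3) = 1.0986
x = 42 + 1.0986/0.9
= 42 + 1.2207
= 43.22


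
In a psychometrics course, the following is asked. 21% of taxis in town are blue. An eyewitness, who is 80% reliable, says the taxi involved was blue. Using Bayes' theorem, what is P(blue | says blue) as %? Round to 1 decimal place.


P(blue | says blue) = P(says blue | blue)*P(blue) / [P(says blue | blue)*P(blue) + P(says blue | not blue)*P(not blue)]
Numerator = 0.8 * 0.21 = 0.168
False identification = 0.2 * 0.79 = 0.158
P = 0.168 / (0.168 + 0.158)
= 0.168 / 0.326
As percentage = 51.5


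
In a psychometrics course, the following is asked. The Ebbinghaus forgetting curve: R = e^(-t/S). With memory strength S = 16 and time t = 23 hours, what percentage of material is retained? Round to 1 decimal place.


R = e^(-t/S)
-t/S = -23/16 = -1.4375
R = e^(-1.4375) = 0.237521
Percentage = 0.237521 * 100
= 23.8


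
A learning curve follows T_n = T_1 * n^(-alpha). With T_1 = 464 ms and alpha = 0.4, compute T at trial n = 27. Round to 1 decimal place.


T_n = 464 * 27^(-0.4)
27^(-0.4) = 0.267581
T_n = 464 * 0.267581
= 124.2 ms


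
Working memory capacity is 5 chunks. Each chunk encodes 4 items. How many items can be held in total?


Total items = chunks * items_per_chunk
= 5 * 4
= 20


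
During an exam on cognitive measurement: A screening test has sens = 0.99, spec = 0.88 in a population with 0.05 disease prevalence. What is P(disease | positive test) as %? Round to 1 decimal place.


PPV = (sens * prev) / (sens * prev + (1-spec) * (1-prev))
Numerator = 0.99 * 0.05 = 0.0495
P(positive and no disease) = (1 - spec) * (1 - prev) = (1 - 0.88) * (1 - 0.05) = 0.114
Denominator = 0.0495 + 0.114 = 0.1635
PPV = 0.0495 / 0.1635 = 0.302752
As percentage = 30.3


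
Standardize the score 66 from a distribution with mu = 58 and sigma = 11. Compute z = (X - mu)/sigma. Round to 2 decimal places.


z = (X - mu) / sigma
= (66 - 58) / 11
= 8 / 11
= 0.73


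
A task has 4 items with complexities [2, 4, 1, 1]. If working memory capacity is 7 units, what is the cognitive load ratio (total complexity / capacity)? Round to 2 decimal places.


Total complexity = 2 + 4 + 1 + 1 = 8
Load = total / capacity = 8 / 7
= 1.14


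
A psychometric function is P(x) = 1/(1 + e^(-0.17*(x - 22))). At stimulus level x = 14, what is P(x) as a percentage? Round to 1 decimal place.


P(x) = 1/(1 + e^(-0.17*(14 - 22)))
Exponent = -0.17 * -8 = 1.36
e^(1.36) = 3.896193
P = 1/(1 + 3.896193) = 0.20424
Percentage = 20.4


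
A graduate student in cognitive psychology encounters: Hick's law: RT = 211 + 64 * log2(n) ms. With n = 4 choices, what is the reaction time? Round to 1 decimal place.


RT = 211 + 64 * log2(4)
log2(4) = 2.0
RT = 211 + 64 * 2.0
= 211 + 128.0
= 339.0 ms


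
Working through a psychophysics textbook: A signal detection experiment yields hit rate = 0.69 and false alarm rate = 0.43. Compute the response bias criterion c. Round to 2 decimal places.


c = -0.5 * (z(HR) + z(FAR))
z(0.69) = 0.4959
z(0.43) = -0.1764
c = -0.5 * (0.4959 + -0.1764)
= -0.5 * 0.3195
= -0.16


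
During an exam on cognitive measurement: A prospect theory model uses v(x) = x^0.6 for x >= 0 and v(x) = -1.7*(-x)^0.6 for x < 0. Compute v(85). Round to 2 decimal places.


Since x = 85 >= 0, use v(x) = x^0.6
85^0.6 = 14.3764
v(85) = 14.38


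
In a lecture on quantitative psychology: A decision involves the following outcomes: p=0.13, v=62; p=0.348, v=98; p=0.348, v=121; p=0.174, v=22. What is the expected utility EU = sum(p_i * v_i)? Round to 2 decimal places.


EU = sum(p_i * v_i)
0.13 * 62 = 8.06
0.348 * 98 = 34.104
0.348 * 121 = 42.108
0.174 * 22 = 3.828
EU = 8.06 + 34.104 + 42.108 + 3.828
= 88.10


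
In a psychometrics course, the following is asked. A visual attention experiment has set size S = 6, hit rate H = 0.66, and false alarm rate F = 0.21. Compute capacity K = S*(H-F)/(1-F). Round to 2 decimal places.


K = S * (H - F) / (1 - F)
H - F = 0.45
1 - F = 0.79
K = 6 * 0.45 / 0.79
= 3.42


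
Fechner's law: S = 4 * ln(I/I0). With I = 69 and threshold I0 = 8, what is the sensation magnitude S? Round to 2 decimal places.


S = 4 * ln(69/8)
I/I0 = 8.625
ln(8.625) = 2.1547
S = 4 * 2.1547
= 8.62


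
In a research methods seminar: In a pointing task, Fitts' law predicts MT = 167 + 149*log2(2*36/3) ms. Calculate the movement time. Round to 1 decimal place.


MT = 167 + 149 * log2(2*36/3)
2D/W = 24.0
log2(24.0) = 4.585
MT = 167 + 149 * 4.585
= 850.2 ms


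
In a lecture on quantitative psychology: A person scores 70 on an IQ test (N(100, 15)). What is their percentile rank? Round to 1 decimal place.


z = (IQ - mean) / SD
z = (70 - 100) / 15 = -2.0
Percentile = Phi(-2.0) * 100
Phi(-2.0) = 0.02275
= 2.3


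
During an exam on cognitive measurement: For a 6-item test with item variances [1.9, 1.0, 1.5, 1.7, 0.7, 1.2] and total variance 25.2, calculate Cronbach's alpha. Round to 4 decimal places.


alpha = (k/(k-1)) * (1 - sum(s_i^2)/s_total^2)
sum(item variances) = 8.0
k/(k-1) = 6/5 = 1.2
1 - 8.0/25.2 = 1 - 0.31746 = 0.68254
alpha = 1.2 * 0.68254
= 0.8190


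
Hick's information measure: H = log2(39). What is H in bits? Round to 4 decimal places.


H = log2(n)
H = log2(39)
= 5.2854


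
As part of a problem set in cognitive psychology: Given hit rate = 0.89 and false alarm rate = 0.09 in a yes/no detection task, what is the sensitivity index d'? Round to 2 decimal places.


d' = z(HR) - z(FAR)
z(0.89) = 1.2265
z(0.09) = -1.3408
d' = 1.2265 - -1.3408
= 2.57


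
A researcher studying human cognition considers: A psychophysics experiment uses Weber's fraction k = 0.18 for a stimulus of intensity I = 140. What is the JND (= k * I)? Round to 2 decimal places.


JND = k * I
JND = 0.18 * 140
= 25.20


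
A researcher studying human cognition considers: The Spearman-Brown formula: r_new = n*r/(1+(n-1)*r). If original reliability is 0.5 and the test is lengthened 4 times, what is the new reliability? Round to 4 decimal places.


r_new = n*r / (1 + (n-1)*r)
Numerator = 4 * 0.5 = 2.0
Denominator = 1 + 3 * 0.5 = 2.5
r_new = 2.0 / 2.5
= 0.8000


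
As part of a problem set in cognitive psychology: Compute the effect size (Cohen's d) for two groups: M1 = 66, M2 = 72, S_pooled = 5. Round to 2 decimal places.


Cohen's d = (M1 - M2) / S_pooled
= (66 - 72) / 5
= -6 / 5
= -1.20


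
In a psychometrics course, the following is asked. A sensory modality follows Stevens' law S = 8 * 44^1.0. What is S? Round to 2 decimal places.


S = 8 * 44^1.0
44^1.0 = 44.0
S = 8 * 44.0
= 352.00


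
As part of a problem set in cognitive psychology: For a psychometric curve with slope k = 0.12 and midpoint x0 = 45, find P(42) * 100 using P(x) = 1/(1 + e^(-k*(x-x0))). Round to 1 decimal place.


P(x) = 1/(1 + e^(-0.12*(42 - 45)))
Exponent = -0.12 * -3 = 0.36
e^(0.36) = 1.433329
P = 1/(1 + 1.433329) = 0.41096
Percentage = 41.1


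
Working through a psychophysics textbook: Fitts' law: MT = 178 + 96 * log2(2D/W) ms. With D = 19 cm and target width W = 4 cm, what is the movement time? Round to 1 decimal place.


MT = 178 + 96 * log2(2*19/4)
2D/W = 9.5
log2(9.5) = 3.2479
MT = 178 + 96 * 3.2479
= 489.8 ms


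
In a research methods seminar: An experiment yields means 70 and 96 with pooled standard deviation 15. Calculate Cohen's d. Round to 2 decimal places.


Cohen's d = (M1 - M2) / S_pooled
= (70 - 96) / 15
= -26 / 15
= -1.73


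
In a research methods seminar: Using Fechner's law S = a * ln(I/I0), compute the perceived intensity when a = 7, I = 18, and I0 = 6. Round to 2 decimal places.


S = 7 * ln(18/6)
I/I0 = 3.0
ln(3.0) = 1.0986
S = 7 * 1.0986
= 7.69


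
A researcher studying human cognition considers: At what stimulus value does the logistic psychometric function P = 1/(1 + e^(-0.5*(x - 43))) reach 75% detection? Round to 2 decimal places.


At P = 0.75: 0.75 = 1/(1 + e^(-k*(x-x0)))
Solving: e^(-k*(x-x0)) = 1/3
x = x0 + ln(3)/k
ln(3) = 1.0986
x = 43 + 1.0986/0.5
= 43 + 2.1972
= 45.20


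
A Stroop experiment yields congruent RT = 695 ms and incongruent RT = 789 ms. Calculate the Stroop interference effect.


Stroop effect = RT(incongruent) - RT(congruent)
= 789 - 695
= 94 ms


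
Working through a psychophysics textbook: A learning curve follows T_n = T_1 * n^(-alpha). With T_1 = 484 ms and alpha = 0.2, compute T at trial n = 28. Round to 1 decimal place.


T_n = 484 * 28^(-0.2)
28^(-0.2) = 0.513533
T_n = 484 * 0.513533
= 248.5 ms


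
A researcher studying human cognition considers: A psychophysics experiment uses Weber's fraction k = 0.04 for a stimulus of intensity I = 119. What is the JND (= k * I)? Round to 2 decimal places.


JND = k * I
JND = 0.04 * 119
= 4.76


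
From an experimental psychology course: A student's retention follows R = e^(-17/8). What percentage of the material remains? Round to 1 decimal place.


R = e^(-t/S)
-t/S = -17/8 = -2.125
R = e^(-2.125) = 0.119433
Percentage = 0.119433 * 100
= 11.9


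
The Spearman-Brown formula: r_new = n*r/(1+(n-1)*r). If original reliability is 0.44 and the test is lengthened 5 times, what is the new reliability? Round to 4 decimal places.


r_new = n*r / (1 + (n-1)*r)
Numerator = 5 * 0.44 = 2.2
Denominator = 1 + 4 * 0.44 = 2.76
r_new = 2.2 / 2.76
= 0.7971


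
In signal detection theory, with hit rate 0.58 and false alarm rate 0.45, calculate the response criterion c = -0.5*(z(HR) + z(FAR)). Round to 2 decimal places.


c = -0.5 * (z(HR) + z(FAR))
z(0.58) = 0.2019
z(0.45) = -0.1257
c = -0.5 * (0.2019 + -0.1257)
= -0.5 * 0.0762
= -0.04


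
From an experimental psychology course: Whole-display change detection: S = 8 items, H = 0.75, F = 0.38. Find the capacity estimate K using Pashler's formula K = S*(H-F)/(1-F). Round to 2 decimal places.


K = S * (H - F) / (1 - F)
H - F = 0.37
1 - F = 0.62
K = 8 * 0.37 / 0.62
= 4.77


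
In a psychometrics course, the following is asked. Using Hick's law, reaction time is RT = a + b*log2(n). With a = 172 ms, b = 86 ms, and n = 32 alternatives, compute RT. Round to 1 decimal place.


RT = 172 + 86 * log2(32)
log2(32) = 5.0
RT = 172 + 86 * 5.0
= 172 + 430.0
= 602.0 ms


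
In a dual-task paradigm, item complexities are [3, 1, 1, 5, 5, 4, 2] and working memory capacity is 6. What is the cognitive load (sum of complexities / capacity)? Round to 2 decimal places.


Total complexity = 3 + 1 + 1 + 5 + 5 + 4 + 2 = 21
Load = total / capacity = 21 / 6
= 3.50


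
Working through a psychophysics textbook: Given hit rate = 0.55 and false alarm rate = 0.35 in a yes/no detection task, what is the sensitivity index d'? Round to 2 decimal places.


d' = z(HR) - z(FAR)
z(0.55) = 0.1257
z(0.35) = -0.3853
d' = 0.1257 - -0.3853
= 0.51


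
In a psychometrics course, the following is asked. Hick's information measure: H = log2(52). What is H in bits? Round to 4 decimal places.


H = log2(n)
H = log2(52)
= 5.7004


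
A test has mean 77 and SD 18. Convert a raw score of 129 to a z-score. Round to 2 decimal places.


z = (X - mu) / sigma
= (129 - 77) / 18
= 52 / 18
= 2.89


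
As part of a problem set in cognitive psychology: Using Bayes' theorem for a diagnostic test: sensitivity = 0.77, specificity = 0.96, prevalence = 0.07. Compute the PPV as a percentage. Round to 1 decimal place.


PPV = (sens * prev) / (sens * prev + (1-spec) * (1-prev))
Numerator = 0.77 * 0.07 = 0.0539
P(positive and no disease) = (1 - spec) * (1 - prev) = (1 - 0.96) * (1 - 0.07) = 0.0372
Denominator = 0.0539 + 0.0372 = 0.0911
PPV = 0.0539 / 0.0911 = 0.591658
As percentage = 59.2


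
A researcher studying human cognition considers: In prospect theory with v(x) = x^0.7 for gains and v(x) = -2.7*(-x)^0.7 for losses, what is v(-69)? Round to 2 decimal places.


Since x = -69 < 0, use v(x) = -lambda*(-x)^alpha
(-x) = 69
69^0.7 = 19.3729
v(-69) = -2.7 * 19.3729
= -52.31


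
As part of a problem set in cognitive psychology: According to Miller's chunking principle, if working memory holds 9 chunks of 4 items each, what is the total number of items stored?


Total items = chunks * items_per_chunk
= 9 * 4
= 36


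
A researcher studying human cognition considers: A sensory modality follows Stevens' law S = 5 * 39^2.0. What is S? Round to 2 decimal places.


S = 5 * 39^2.0
39^2.0 = 1521.0
S = 5 * 1521.0
= 7605.00


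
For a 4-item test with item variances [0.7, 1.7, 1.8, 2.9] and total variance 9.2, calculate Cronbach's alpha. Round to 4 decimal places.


alpha = (k/(k-1)) * (1 - sum(s_i^2)/s_total^2)
sum(item variances) = 7.1
k/(k-1) = 4/3 = 1.333333
1 - 7.1/9.2 = 1 - 0.771739 = 0.228261
alpha = 1.333333 * 0.228261
= 0.3043


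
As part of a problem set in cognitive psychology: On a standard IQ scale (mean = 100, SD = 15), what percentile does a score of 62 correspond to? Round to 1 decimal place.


z = (IQ - mean) / SD
z = (62 - 100) / 15 = -2.5333
Percentile = Phi(-2.5333) * 100
Phi(-2.5333) = 0.00565
= 0.6


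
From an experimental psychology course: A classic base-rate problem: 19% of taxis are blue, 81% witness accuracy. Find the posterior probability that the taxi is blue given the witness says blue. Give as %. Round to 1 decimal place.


P(blue | says blue) = P(says blue | blue)*P(blue) / [P(says blue | blue)*P(blue) + P(says blue | not blue)*P(not blue)]
Numerator = 0.81 * 0.19 = 0.1539
False identification = 0.19 * 0.81 = 0.1539
P = 0.1539 / (0.1539 + 0.1539)
= 0.1539 / 0.3078
As percentage = 50.0


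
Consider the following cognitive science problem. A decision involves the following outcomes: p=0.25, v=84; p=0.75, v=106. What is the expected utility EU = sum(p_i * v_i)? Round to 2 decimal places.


EU = sum(p_i * v_i)
0.25 * 84 = 21.0
0.75 * 106 = 79.5
EU = 21.0 + 79.5
= 100.50


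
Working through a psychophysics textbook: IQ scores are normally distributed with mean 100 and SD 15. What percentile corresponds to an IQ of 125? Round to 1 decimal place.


z = (IQ - mean) / SD
z = (125 - 100) / 15 = 1.6667
Percentile = Phi(1.6667) * 100
Phi(1.6667) = 0.952213
= 95.2


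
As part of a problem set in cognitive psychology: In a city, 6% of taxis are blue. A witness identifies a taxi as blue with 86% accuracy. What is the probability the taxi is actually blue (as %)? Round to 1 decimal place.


P(blue | says blue) = P(says blue | blue)*P(blue) / [P(says blue | blue)*P(blue) + P(says blue | not blue)*P(not blue)]
Numerator = 0.86 * 0.06 = 0.0516
False identification = 0.14 * 0.94 = 0.1316
P = 0.0516 / (0.0516 + 0.1316)
= 0.0516 / 0.1832
As percentage = 28.2


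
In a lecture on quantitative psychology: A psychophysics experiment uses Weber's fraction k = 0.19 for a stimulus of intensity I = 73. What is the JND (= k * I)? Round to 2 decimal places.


JND = k * I
JND = 0.19 * 73
= 13.87


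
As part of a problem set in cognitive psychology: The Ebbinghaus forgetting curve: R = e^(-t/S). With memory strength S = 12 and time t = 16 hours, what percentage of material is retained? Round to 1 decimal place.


R = e^(-t/S)
-t/S = -16/12 = -1.333333
R = e^(-1.333333) = 0.263597
Percentage = 0.263597 * 100
= 26.4


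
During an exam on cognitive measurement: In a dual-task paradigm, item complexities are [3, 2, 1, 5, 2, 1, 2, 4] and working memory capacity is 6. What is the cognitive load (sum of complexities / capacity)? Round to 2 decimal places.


Total complexity = 3 + 2 + 1 + 5 + 2 + 1 + 2 + 4 = 20
Load = total / capacity = 20 / 6
= 3.33


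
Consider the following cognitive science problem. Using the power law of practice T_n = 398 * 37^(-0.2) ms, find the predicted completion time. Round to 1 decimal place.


T_n = 398 * 37^(-0.2)
37^(-0.2) = 0.485691
T_n = 398 * 0.485691
= 193.3 ms


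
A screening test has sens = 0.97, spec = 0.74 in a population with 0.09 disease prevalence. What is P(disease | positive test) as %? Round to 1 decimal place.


PPV = (sens * prev) / (sens * prev + (1-spec) * (1-prev))
Numerator = 0.97 * 0.09 = 0.0873
P(positive and no disease) = (1 - spec) * (1 - prev) = (1 - 0.74) * (1 - 0.09) = 0.2366
Denominator = 0.0873 + 0.2366 = 0.3239
PPV = 0.0873 / 0.3239 = 0.269528
As percentage = 27.0


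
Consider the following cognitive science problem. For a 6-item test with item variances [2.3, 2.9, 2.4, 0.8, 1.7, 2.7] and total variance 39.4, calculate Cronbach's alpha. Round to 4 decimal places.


alpha = (k/(k-1)) * (1 - sum(s_i^2)/s_total^2)
sum(item variances) = 12.8
k/(k-1) = 6/5 = 1.2
1 - 12.8/39.4 = 1 - 0.324873 = 0.675127
alpha = 1.2 * 0.675127
= 0.8102


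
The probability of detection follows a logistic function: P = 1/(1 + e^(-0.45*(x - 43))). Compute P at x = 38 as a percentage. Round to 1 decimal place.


P(x) = 1/(1 + e^(-0.45*(38 - 43)))
Exponent = -0.45 * -5 = 2.25
e^(2.25) = 9.487736
P = 1/(1 + 9.487736) = 0.095349
Percentage = 9.5


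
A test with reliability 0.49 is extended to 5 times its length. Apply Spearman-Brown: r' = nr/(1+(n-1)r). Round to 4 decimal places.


r_new = n*r / (1 + (n-1)*r)
Numerator = 5 * 0.49 = 2.45
Denominator = 1 + 4 * 0.49 = 2.96
r_new = 2.45 / 2.96
= 0.8277


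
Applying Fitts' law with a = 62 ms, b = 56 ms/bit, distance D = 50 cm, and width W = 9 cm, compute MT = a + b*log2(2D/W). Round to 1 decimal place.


MT = 62 + 56 * log2(2*50/9)
2D/W = 11.111111
log2(11.111111) = 3.4739
MT = 62 + 56 * 3.4739
= 256.5 ms


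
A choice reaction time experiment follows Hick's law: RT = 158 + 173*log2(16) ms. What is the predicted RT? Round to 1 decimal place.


RT = 158 + 173 * log2(16)
log2(16) = 4.0
RT = 158 + 173 * 4.0
= 158 + 692.0
= 850.0 ms
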